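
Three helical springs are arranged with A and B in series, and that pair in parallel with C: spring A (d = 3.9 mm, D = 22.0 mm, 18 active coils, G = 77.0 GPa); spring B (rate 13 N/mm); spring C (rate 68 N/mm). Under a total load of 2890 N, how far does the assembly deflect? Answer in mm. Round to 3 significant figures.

39.0 mm

k_A = Gd⁴/(8D³N_a) = (77.0×10³)(3.9⁴)/(8·22.0³·18) = 11.618 N/mm
Springs A,B series: k_AB = 1/(1/11.618+1/13) = 6.135 N/mm; parallel with C: k_eq = 6.135+68 = 74.135 N/mm
δ = F/k_eq = 2890/74.135 = 38.983 mm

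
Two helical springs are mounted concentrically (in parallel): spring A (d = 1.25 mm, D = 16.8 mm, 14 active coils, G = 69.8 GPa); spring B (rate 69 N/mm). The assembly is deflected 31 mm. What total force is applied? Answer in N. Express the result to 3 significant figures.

2150 N

k_A = Gd⁴/(8D³N_a) = (69.8×10³)(1.25⁴)/(8·16.8³·14) = 0.32089 N/mm
Parallel: k_eq = 0.32089 + 69 = 69.321 N/mm
F = k_eq·δ = 69.321·31 = 2148.9 N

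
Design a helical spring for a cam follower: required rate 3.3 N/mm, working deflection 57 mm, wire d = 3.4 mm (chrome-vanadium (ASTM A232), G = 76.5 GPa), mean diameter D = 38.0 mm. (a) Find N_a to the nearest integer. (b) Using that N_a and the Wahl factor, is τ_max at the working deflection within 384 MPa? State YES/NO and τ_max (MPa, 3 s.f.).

N_a = Gd⁴/(8D³k) = (76.5×10³)(3.4⁴)/(8·38.0³·3.3) = 7.057 → N_a = 7
Actual rate k = Gd⁴/(8D³·7) = 3.3269 N/mm
Working load F = kδ = 3.3269·57 = 189.63 N
C = 38.0/3.4 = 11.1765; K_W = (4C−1)/(4C−4)+0.615/C = 1.1287
τ_max = K_W·8FD/(πd³) = 1.1287·466.87 = 526.97 MPa
τ_max > 384 MPa → exceeds allowable

(a) 7 coils; (b) NO, τ_max = 527 MPa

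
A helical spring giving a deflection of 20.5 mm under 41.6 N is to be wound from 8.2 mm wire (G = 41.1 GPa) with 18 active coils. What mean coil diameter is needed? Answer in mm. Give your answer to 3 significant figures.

Required rate k = F/δ = 41.6/20.5 = 2.0293 N/mm
D = (Gd⁴/(8N_a·k))^(1/3) = (41.1×10³·8.2⁴/(8·18·2.0293))^(1/3)
  = (635909)^(1/3) = 85.9934 mm

86.0 mm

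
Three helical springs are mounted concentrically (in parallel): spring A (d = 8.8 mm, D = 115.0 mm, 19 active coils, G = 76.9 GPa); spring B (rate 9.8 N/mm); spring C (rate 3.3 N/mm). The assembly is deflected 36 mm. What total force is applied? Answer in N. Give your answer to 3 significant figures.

k_A = Gd⁴/(8D³N_a) = (76.9×10³)(8.8⁴)/(8·115.0³·19) = 1.9949 N/mm
Parallel: k_eq = 1.9949 + 9.8 + 3.3 = 15.095 N/mm
F = k_eq·δ = 15.095·36 = 543.42 N

543 N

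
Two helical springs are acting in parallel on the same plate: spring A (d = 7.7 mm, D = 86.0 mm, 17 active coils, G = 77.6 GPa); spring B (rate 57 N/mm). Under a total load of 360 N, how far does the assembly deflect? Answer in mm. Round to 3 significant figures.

5.98 mm

k_A = Gd⁴/(8D³N_a) = (77.6×10³)(7.7⁴)/(8·86.0³·17) = 3.1535 N/mm
Parallel: k_eq = 3.1535 + 57 = 60.153 N/mm
δ = F/k_eq = 360/60.153 = 5.9847 mm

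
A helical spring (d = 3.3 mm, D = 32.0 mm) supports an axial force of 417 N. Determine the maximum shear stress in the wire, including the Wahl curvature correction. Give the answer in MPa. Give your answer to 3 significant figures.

1090 MPa

Spring index C = D/d = 32.0/3.3 = 9.6970
K_W = (4C−1)/(4C−4) + 0.615/C = 37.788/34.788 + 0.0634 = 1.1497
τ₀ = 8FD/(πd³) = 8·417·32.0/(π·3.3³) = 106752/112.9 = 945.55 MPa
τ_max = K·τ₀ = 1.1497 × 945.55 = 1087.1 MPa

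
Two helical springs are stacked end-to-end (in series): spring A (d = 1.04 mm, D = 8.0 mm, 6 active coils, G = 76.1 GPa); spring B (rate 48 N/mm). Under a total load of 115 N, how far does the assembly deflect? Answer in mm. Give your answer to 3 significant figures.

34.1 mm

k_A = Gd⁴/(8D³N_a) = (76.1×10³)(1.04⁴)/(8·8.0³·6) = 3.6225 N/mm
Series: 1/k_eq = 1/3.6225 + 1/48 = 0.29689; k_eq = 3.3683 N/mm
δ = F/k_eq = 115/3.3683 = 34.142 mm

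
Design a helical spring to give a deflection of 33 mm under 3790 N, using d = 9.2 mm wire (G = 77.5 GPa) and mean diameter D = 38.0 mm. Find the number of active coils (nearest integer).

Required rate k = F/δ = 3790/33 = 114.85 N/mm
N_a = Gd⁴/(8D³k) = (77.5×10³ × 9.2⁴)/(8 × 38.0³ × 114.85)
    = 5.55205e+08 / 5.04157e+07 = 11.01 → 11 coils

11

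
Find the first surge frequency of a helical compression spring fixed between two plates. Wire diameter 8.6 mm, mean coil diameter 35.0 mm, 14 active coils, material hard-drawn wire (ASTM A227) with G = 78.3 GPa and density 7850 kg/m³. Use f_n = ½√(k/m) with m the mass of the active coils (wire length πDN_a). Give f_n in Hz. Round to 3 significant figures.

k = Gd⁴/(8D³N_a) = (78.3×10³)(8.6⁴)/(8·35.0³·14) = 89.194 N/mm = 89194 N/m
Wire length L = πDN_a = π·35.0·14 = 1539.4 mm
m = ρ·(πd²/4)·L = 7850 × 58.088×10⁻⁶ m² × 1.5394 m = 0.70194 kg
f_n = ½√(k/m) = 0.5·√(89194/0.70194) = 0.5·√(1.2707e+05) = 178.23 Hz

178 Hz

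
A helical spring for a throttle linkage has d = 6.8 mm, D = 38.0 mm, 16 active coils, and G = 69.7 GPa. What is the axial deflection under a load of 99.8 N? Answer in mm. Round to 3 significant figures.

k = Gd⁴/(8D³N_a) = (69.7×10³)(6.8⁴)/(8·38.0³·16) = 21.218 N/mm
δ = F/k = 99.8 / 21.218 = 4.7035 mm

4.70 mm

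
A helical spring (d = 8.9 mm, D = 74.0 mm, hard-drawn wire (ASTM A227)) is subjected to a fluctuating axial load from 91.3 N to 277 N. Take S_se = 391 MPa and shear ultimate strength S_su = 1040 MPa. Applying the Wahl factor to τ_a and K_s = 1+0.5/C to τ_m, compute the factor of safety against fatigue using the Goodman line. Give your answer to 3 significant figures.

C = D/d = 74.0/8.9 = 8.3146; K_W = (4C−1)/(4C−4)+0.615/C = 1.1765; K_s = 1+0.5/C = 1.0601
F_a = (F_max−F_min)/2 = 92.85 N; F_m = (F_max+F_min)/2 = 184.15 N
τ_a = K_W·8F_aD/(πd³) = 1.1765 × 24.819 = 29.2 MPa
τ_m = K_s·8F_mD/(πd³) = 1.0601 × 49.224 = 52.184 MPa
Goodman: 1/n_f = τ_a/S_se + τ_m/S_su = 29.2/391 + 52.184/1040 = 0.07468 + 0.05018 = 0.12486
n_f = 1/0.12486 = 8.009

8.01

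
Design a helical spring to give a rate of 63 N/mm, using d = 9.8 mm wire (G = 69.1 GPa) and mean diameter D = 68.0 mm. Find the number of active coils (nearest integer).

4

N_a = Gd⁴/(8D³k) = (69.1×10³ × 9.8⁴)/(8 × 68.0³ × 63)
    = 6.37356e+08 / 1.58474e+08 = 4.022 → 4 coils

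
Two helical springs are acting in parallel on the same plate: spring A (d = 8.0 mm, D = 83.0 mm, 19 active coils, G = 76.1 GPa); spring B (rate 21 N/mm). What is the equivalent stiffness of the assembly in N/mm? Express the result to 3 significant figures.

k_A = Gd⁴/(8D³N_a) = (76.1×10³)(8.0⁴)/(8·83.0³·19) = 3.5865 N/mm
Parallel: k_eq = 3.5865 + 21 = 24.586 N/mm

24.6 N/mm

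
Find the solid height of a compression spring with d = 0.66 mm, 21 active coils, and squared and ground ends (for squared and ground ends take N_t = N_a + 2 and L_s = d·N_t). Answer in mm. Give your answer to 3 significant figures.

15.2 mm

squared and ground ends: N_t = N_a + 2 = 21 + 2 = 23
L_s = d·N_t = 0.66 × 23 = 15.18 mm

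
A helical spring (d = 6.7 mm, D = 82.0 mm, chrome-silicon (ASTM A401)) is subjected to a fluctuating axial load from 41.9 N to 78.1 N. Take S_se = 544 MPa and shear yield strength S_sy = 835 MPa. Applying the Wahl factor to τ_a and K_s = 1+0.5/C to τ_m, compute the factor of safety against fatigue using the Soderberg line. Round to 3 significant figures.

C = D/d = 82.0/6.7 = 12.2388; K_W = (4C−1)/(4C−4)+0.615/C = 1.1170; K_s = 1+0.5/C = 1.0409
F_a = (F_max−F_min)/2 = 18.1 N; F_m = (F_max+F_min)/2 = 60 N
τ_a = K_W·8F_aD/(πd³) = 1.1170 × 12.566 = 14.036 MPa
τ_m = K_s·8F_mD/(πd³) = 1.0409 × 41.656 = 43.358 MPa
Soderberg: 1/n_f = τ_a/S_se + τ_m/S_sy = 14.036/544 + 43.358/835 = 0.02580 + 0.05193 = 0.077728
n_f = 1/0.077728 = 12.87

12.9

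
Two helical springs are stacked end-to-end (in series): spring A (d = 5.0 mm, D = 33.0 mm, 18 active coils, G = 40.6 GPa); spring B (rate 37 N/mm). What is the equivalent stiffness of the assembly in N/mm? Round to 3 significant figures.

k_A = Gd⁴/(8D³N_a) = (40.6×10³)(5.0⁴)/(8·33.0³·18) = 4.9034 N/mm
Series: 1/k_eq = 1/4.9034 + 1/37 = 0.23097; k_eq = 4.3297 N/mm

4.33 N/mm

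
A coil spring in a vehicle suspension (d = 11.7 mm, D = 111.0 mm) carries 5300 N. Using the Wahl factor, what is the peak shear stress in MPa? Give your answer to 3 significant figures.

Spring index C = D/d = 111.0/11.7 = 9.4872
K_W = (4C−1)/(4C−4) + 0.615/C = 36.949/33.949 + 0.0648 = 1.1532
τ₀ = 8FD/(πd³) = 8·5300·111.0/(π·11.7³) = 4.7064e+06/5031.6 = 935.37 MPa
τ_max = K·τ₀ = 1.1532 × 935.37 = 1078.7 MPa

1080 MPa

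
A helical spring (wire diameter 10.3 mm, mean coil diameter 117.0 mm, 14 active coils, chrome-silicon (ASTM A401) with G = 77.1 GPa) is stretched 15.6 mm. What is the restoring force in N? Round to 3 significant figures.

75.5 N

k = Gd⁴/(8D³N_a) = (77.1×10³)(10.3⁴)/(8·117.0³·14) = 4.8376 N/mm
F = k·δ = 4.8376 × 15.6 = 75.466 N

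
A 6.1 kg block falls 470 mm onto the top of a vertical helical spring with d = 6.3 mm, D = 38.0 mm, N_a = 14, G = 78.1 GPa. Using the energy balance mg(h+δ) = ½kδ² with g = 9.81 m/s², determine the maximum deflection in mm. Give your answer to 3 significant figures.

56.1 mm

k = Gd⁴/(8D³N_a) = (78.1×10³)(6.3⁴)/(8·38.0³·14) = 20.019 N/mm
W = mg = 6.1 × 9.81 = 59.841 N
½kδ² − Wδ − Wh = 0 → δ = (W + √(W² + 2kWh))/k
δ = (59.841 + √(3580.9 + 1.12608e+06))/20.019 = (59.841 + 1062.9)/20.019 = 56.081 mm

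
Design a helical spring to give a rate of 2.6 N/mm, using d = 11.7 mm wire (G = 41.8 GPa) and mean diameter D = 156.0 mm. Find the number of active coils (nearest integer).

10

N_a = Gd⁴/(8D³k) = (41.8×10³ × 11.7⁴)/(8 × 156.0³ × 2.6)
    = 7.83285e+08 / 7.89655e+07 = 9.919 → 10 coils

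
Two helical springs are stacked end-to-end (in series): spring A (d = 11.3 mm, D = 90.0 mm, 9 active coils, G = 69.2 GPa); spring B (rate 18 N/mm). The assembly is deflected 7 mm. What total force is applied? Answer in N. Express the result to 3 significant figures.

68.6 N

k_A = Gd⁴/(8D³N_a) = (69.2×10³)(11.3⁴)/(8·90.0³·9) = 21.496 N/mm
Series: 1/k_eq = 1/21.496 + 1/18 = 0.10208; k_eq = 9.7967 N/mm
F = k_eq·δ = 9.7967·7 = 68.577 N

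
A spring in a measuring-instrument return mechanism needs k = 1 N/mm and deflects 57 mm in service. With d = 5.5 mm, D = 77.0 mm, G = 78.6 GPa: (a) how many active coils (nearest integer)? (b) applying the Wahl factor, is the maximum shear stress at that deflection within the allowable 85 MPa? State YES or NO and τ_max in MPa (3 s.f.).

(a) 20 coils; (b) YES, τ_max = 72.9 MPa

N_a = Gd⁴/(8D³k) = (78.6×10³)(5.5⁴)/(8·77.0³·1) = 19.69 → N_a = 20
Actual rate k = Gd⁴/(8D³·20) = 0.98465 N/mm
Working load F = kδ = 0.98465·57 = 56.125 N
C = 77.0/5.5 = 14.0000; K_W = (4C−1)/(4C−4)+0.615/C = 1.1016
τ_max = K_W·8FD/(πd³) = 1.1016·66.145 = 72.867 MPa
τ_max ≤ 85 MPa → acceptable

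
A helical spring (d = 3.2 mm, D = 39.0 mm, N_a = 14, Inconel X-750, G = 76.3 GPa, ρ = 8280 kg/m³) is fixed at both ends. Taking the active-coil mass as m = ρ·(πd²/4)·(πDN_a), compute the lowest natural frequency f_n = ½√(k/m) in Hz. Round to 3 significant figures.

51.3 Hz

k = Gd⁴/(8D³N_a) = (76.3×10³)(3.2⁴)/(8·39.0³·14) = 1.2042 N/mm = 1204.2 N/m
Wire length L = πDN_a = π·39.0·14 = 1715.3 mm
m = ρ·(πd²/4)·L = 8280 × 8.0425×10⁻⁶ m² × 1.7153 m = 0.11423 kg
f_n = ½√(k/m) = 0.5·√(1204.2/0.11423) = 0.5·√(10543) = 51.339 Hz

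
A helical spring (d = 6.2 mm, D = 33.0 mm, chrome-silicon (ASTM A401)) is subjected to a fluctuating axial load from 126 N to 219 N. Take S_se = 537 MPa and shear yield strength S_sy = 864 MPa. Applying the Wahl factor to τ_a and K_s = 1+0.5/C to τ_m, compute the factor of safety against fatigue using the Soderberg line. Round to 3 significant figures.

8.59

C = D/d = 33.0/6.2 = 5.3226; K_W = (4C−1)/(4C−4)+0.615/C = 1.2891; K_s = 1+0.5/C = 1.0939
F_a = (F_max−F_min)/2 = 46.5 N; F_m = (F_max+F_min)/2 = 172.5 N
τ_a = K_W·8F_aD/(πd³) = 1.2891 × 16.396 = 21.135 MPa
τ_m = K_s·8F_mD/(πd³) = 1.0939 × 60.823 = 66.537 MPa
Soderberg: 1/n_f = τ_a/S_se + τ_m/S_sy = 21.135/537 + 66.537/864 = 0.03936 + 0.07701 = 0.11637
n_f = 1/0.11637 = 8.593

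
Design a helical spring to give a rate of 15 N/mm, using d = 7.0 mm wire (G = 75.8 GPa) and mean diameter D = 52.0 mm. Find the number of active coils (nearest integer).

11

N_a = Gd⁴/(8D³k) = (75.8×10³ × 7.0⁴)/(8 × 52.0³ × 15)
    = 1.81996e+08 / 1.6873e+07 = 10.79 → 11 coils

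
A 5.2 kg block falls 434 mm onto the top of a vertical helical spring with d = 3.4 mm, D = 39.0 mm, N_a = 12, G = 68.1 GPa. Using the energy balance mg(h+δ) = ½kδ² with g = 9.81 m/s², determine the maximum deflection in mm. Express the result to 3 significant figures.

k = Gd⁴/(8D³N_a) = (68.1×10³)(3.4⁴)/(8·39.0³·12) = 1.5981 N/mm
W = mg = 5.2 × 9.81 = 51.012 N
½kδ² − Wδ − Wh = 0 → δ = (W + √(W² + 2kWh))/k
δ = (51.012 + √(2602.2 + 70760.3))/1.5981 = (51.012 + 270.86)/1.5981 = 201.41 mm

201 mm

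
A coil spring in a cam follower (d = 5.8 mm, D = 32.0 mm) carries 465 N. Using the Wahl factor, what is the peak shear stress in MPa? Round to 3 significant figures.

248 MPa

Spring index C = D/d = 32.0/5.8 = 5.5172
K_W = (4C−1)/(4C−4) + 0.615/C = 21.069/18.069 + 0.1115 = 1.2775
τ₀ = 8FD/(πd³) = 8·465·32.0/(π·5.8³) = 119040/612.96 = 194.2 MPa
τ_max = K·τ₀ = 1.2775 × 194.2 = 248.1 MPa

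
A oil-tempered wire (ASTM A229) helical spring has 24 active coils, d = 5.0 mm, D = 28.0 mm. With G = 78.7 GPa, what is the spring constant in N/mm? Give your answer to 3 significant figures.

11.7 N/mm

k = Gd⁴/(8D³N_a) = (78.7×10³ × 5.0⁴) / (8 × 28.0³ × 24)
  = 4.91875e+07 / 4.21478e+06 = 11.67 N/mm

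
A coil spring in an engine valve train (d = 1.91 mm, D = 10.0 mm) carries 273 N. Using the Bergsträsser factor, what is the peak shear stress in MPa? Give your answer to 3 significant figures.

Spring index C = D/d = 10.0/1.91 = 5.2356
K_B = (4C+2)/(4C−3) = 22.942/17.942 = 1.2787
τ₀ = 8FD/(πd³) = 8·273·10.0/(π·1.91³) = 21840/21.89 = 997.71 MPa
τ_max = K·τ₀ = 1.2787 × 997.71 = 1275.7 MPa

1280 MPa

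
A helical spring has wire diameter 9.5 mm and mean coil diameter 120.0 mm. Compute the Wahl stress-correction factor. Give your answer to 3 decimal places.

1.113

C = D/d = 120.0/9.5 = 12.6316
K_W = (4C−1)/(4C−4) + 0.615/C = 49.526/46.526 + 0.0487 = 1.1132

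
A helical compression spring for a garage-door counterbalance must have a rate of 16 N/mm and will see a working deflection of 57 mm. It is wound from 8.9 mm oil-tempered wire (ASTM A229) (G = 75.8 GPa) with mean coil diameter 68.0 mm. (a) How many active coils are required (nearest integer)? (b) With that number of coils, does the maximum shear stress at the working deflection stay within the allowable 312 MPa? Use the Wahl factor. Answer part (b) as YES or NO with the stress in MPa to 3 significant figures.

N_a = Gd⁴/(8D³k) = (75.8×10³)(8.9⁴)/(8·68.0³·16) = 11.82 → N_a = 12
Actual rate k = Gd⁴/(8D³·12) = 15.755 N/mm
Working load F = kδ = 15.755·57 = 898.06 N
C = 68.0/8.9 = 7.6404; K_W = (4C−1)/(4C−4)+0.615/C = 1.1934
τ_max = K_W·8FD/(πd³) = 1.1934·220.59 = 263.26 MPa
τ_max ≤ 312 MPa → acceptable

(a) 12 coils; (b) YES, τ_max = 263 MPa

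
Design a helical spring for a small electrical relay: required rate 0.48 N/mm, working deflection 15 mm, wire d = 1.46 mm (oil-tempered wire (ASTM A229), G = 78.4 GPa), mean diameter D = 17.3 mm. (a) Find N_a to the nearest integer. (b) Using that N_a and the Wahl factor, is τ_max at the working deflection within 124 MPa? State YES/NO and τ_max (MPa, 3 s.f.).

N_a = Gd⁴/(8D³k) = (78.4×10³)(1.46⁴)/(8·17.3³·0.48) = 17.92 → N_a = 18
Actual rate k = Gd⁴/(8D³·18) = 0.47778 N/mm
Working load F = kδ = 0.47778·15 = 7.1667 N
C = 17.3/1.46 = 11.8493; K_W = (4C−1)/(4C−4)+0.615/C = 1.1210
τ_max = K_W·8FD/(πd³) = 1.1210·101.45 = 113.73 MPa
τ_max ≤ 124 MPa → acceptable

(a) 18 coils; (b) YES, τ_max = 114 MPa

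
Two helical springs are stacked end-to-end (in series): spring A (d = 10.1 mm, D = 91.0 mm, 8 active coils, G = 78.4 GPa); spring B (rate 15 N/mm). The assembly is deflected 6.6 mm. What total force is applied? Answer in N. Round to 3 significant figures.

k_A = Gd⁴/(8D³N_a) = (78.4×10³)(10.1⁴)/(8·91.0³·8) = 16.916 N/mm
Series: 1/k_eq = 1/16.916 + 1/15 = 0.12578; k_eq = 7.9502 N/mm
F = k_eq·δ = 7.9502·6.6 = 52.472 N

52.5 N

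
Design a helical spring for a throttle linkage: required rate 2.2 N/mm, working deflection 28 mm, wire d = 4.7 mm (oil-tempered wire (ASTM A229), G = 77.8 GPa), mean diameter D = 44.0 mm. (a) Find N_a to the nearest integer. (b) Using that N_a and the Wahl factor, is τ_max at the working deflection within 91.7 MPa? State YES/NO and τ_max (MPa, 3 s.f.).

N_a = Gd⁴/(8D³k) = (77.8×10³)(4.7⁴)/(8·44.0³·2.2) = 25.32 → N_a = 25
Actual rate k = Gd⁴/(8D³·25) = 2.2283 N/mm
Working load F = kδ = 2.2283·28 = 62.394 N
C = 44.0/4.7 = 9.3617; K_W = (4C−1)/(4C−4)+0.615/C = 1.1554
τ_max = K_W·8FD/(πd³) = 1.1554·67.335 = 77.798 MPa
τ_max ≤ 91.7 MPa → acceptable

(a) 25 coils; (b) YES, τ_max = 77.8 MPa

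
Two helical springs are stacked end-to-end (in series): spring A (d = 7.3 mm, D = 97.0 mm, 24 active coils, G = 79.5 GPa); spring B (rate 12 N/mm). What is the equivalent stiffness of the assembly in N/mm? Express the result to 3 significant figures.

1.16 N/mm

k_A = Gd⁴/(8D³N_a) = (79.5×10³)(7.3⁴)/(8·97.0³·24) = 1.2884 N/mm
Series: 1/k_eq = 1/1.2884 + 1/12 = 0.85951; k_eq = 1.1635 N/mm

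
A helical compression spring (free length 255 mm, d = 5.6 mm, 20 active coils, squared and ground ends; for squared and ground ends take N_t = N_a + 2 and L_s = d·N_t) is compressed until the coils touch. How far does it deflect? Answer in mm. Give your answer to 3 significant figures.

N_t = 22; L_s = 5.6·22 = 123.2 mm
δ_solid = L₀ − L_s = 255 − 123.2 = 131.8 mm

132 mm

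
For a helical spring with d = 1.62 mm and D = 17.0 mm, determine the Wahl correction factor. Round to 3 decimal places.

1.138

C = D/d = 17.0/1.62 = 10.4938
K_W = (4C−1)/(4C−4) + 0.615/C = 40.975/37.975 + 0.0586 = 1.1376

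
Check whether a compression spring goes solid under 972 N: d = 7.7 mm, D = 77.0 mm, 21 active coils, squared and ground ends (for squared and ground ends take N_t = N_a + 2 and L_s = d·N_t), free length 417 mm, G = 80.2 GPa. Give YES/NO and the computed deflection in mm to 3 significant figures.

YES, δ = 264 mm

k = Gd⁴/(8D³N_a) = (80.2×10³)(7.7⁴)/(8·77.0³·21) = 3.6758 N/mm
N_t = 23; L_s = 7.7·23 = 177.1 mm; δ_solid = L₀ − L_s = 417 − 177.1 = 239.9 mm
δ = F/k = 972/3.6758 = 264.43 mm
δ ≥ δ_solid → spring goes solid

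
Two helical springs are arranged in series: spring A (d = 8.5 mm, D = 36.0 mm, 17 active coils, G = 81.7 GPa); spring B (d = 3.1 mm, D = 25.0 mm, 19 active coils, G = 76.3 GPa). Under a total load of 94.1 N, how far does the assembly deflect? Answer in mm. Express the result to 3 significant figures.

k_A = Gd⁴/(8D³N_a) = (81.7×10³)(8.5⁴)/(8·36.0³·17) = 67.213 N/mm
k_B = Gd⁴/(8D³N_a) = (76.3×10³)(3.1⁴)/(8·25.0³·19) = 2.9669 N/mm
Series: 1/k_eq = 1/67.213 + 1/2.9669 = 0.35193; k_eq = 2.8415 N/mm
δ = F/k_eq = 94.1/2.8415 = 33.116 mm

33.1 mm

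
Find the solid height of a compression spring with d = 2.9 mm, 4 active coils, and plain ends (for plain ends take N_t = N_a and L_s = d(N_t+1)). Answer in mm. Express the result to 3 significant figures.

14.5 mm

plain ends: N_t = N_a = 4
L_s = d·(N_t+1) = 2.9 × 5 = 14.5 mm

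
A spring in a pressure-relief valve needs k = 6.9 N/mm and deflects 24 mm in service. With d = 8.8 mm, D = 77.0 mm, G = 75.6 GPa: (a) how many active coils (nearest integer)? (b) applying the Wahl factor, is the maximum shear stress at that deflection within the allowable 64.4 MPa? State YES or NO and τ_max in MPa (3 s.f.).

N_a = Gd⁴/(8D³k) = (75.6×10³)(8.8⁴)/(8·77.0³·6.9) = 17.99 → N_a = 18
Actual rate k = Gd⁴/(8D³·18) = 6.8963 N/mm
Working load F = kδ = 6.8963·24 = 165.51 N
C = 77.0/8.8 = 8.7500; K_W = (4C−1)/(4C−4)+0.615/C = 1.1671
τ_max = K_W·8FD/(πd³) = 1.1671·47.622 = 55.578 MPa
τ_max ≤ 64.4 MPa → acceptable

(a) 18 coils; (b) YES, τ_max = 55.6 MPa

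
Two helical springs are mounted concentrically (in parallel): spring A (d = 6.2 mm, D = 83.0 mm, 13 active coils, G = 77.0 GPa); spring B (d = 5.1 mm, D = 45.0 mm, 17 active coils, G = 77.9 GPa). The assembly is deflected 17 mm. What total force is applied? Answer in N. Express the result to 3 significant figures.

105 N

k_A = Gd⁴/(8D³N_a) = (77.0×10³)(6.2⁴)/(8·83.0³·13) = 1.9133 N/mm
k_B = Gd⁴/(8D³N_a) = (77.9×10³)(5.1⁴)/(8·45.0³·17) = 4.2525 N/mm
Parallel: k_eq = 1.9133 + 4.2525 = 6.1658 N/mm
F = k_eq·δ = 6.1658·17 = 104.82 N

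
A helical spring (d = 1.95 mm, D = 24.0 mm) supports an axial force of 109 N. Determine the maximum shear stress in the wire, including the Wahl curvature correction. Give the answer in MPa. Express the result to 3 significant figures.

Spring index C = D/d = 24.0/1.95 = 12.3077
K_W = (4C−1)/(4C−4) + 0.615/C = 48.231/45.231 + 0.0500 = 1.1163
τ₀ = 8FD/(πd³) = 8·109·24.0/(π·1.95³) = 20928/23.295 = 898.41 MPa
τ_max = K·τ₀ = 1.1163 × 898.41 = 1002.9 MPa

1000 MPa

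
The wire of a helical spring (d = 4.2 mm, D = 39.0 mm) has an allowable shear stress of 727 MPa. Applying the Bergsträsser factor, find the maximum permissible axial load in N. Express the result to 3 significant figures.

C = D/d = 39.0/4.2 = 9.2857
K_B = (4C+2)/(4C−3) = 39.143/34.143 = 1.1464
τ_max = K·8FD/(πd³) → F_max = τ_allow·πd³/(8DK)
F_max = 727·π·4.2³/(8·39.0·1.1464) = 1.6921e+05/357.69 = 473.07 N

473 N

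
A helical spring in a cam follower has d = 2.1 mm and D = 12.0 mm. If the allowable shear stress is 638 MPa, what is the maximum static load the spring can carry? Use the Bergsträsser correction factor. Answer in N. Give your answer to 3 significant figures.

C = D/d = 12.0/2.1 = 5.7143
K_B = (4C+2)/(4C−3) = 24.857/19.857 = 1.2518
τ_max = K·8FD/(πd³) → F_max = τ_allow·πd³/(8DK)
F_max = 638·π·2.1³/(8·12.0·1.2518) = 18562/120.17 = 154.46 N

154 N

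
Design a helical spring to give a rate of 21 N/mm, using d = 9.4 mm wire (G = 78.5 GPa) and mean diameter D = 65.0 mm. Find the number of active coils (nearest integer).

13

N_a = Gd⁴/(8D³k) = (78.5×10³ × 9.4⁴)/(8 × 65.0³ × 21)
    = 6.12888e+08 / 4.6137e+07 = 13.28 → 13 coils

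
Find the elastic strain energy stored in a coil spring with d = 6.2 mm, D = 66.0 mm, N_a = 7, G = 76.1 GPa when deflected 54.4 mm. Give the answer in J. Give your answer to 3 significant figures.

10.3 J

k = Gd⁴/(8D³N_a) = (76.1×10³)(6.2⁴)/(8·66.0³·7) = 6.9844 N/mm
U = ½kδ² = 0.5 × 6.9844 × 54.4² = 10335 N·mm = 10.335 J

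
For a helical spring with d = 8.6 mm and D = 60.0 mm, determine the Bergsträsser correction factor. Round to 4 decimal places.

C = D/d = 60.0/8.6 = 6.9767
K_B = (4C+2)/(4C−3) = 29.907/24.907 = 1.2007

1.2007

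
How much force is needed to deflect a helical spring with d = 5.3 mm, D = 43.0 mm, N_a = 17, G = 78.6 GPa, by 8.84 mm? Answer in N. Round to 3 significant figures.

50.7 N

k = Gd⁴/(8D³N_a) = (78.6×10³)(5.3⁴)/(8·43.0³·17) = 5.7356 N/mm
F = k·δ = 5.7356 × 8.84 = 50.703 N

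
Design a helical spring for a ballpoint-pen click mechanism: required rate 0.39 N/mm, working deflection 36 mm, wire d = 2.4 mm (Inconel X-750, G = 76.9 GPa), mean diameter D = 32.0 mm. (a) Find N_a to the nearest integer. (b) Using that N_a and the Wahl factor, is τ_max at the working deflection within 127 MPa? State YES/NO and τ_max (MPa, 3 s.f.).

(a) 25 coils; (b) YES, τ_max = 91.4 MPa

N_a = Gd⁴/(8D³k) = (76.9×10³)(2.4⁴)/(8·32.0³·0.39) = 24.96 → N_a = 25
Actual rate k = Gd⁴/(8D³·25) = 0.38931 N/mm
Working load F = kδ = 0.38931·36 = 14.015 N
C = 32.0/2.4 = 13.3333; K_W = (4C−1)/(4C−4)+0.615/C = 1.1069
τ_max = K_W·8FD/(πd³) = 1.1069·82.613 = 91.448 MPa
τ_max ≤ 127 MPa → acceptable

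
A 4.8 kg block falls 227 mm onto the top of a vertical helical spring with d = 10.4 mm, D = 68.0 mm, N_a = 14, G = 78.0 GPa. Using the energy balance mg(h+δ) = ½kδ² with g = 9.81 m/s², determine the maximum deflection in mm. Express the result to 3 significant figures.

30.6 mm

k = Gd⁴/(8D³N_a) = (78.0×10³)(10.4⁴)/(8·68.0³·14) = 25.911 N/mm
W = mg = 4.8 × 9.81 = 47.088 N
½kδ² − Wδ − Wh = 0 → δ = (W + √(W² + 2kWh))/k
δ = (47.088 + √(2217.3 + 553923))/25.911 = (47.088 + 745.75)/25.911 = 30.599 mm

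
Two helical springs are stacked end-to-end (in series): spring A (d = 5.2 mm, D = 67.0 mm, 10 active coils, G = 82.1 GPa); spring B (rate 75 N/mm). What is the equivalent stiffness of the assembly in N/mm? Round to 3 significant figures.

k_A = Gd⁴/(8D³N_a) = (82.1×10³)(5.2⁴)/(8·67.0³·10) = 2.4948 N/mm
Series: 1/k_eq = 1/2.4948 + 1/75 = 0.41416; k_eq = 2.4145 N/mm

2.41 N/mm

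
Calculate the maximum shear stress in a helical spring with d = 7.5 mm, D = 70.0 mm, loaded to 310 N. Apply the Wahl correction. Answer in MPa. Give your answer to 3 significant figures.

151 MPa

Spring index C = D/d = 70.0/7.5 = 9.3333
K_W = (4C−1)/(4C−4) + 0.615/C = 36.333/33.333 + 0.0659 = 1.1559
τ₀ = 8FD/(πd³) = 8·310·70.0/(π·7.5³) = 173600/1325.4 = 130.98 MPa
τ_max = K·τ₀ = 1.1559 × 130.98 = 151.4 MPa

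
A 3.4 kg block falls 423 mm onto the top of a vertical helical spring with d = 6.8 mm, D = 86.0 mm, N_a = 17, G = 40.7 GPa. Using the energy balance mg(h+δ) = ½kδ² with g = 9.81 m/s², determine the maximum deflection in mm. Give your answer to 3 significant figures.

204 mm

k = Gd⁴/(8D³N_a) = (40.7×10³)(6.8⁴)/(8·86.0³·17) = 1.006 N/mm
W = mg = 3.4 × 9.81 = 33.354 N
½kδ² − Wδ − Wh = 0 → δ = (W + √(W² + 2kWh))/k
δ = (33.354 + √(1112.5 + 28386.6))/1.006 = (33.354 + 171.75)/1.006 = 203.88 mm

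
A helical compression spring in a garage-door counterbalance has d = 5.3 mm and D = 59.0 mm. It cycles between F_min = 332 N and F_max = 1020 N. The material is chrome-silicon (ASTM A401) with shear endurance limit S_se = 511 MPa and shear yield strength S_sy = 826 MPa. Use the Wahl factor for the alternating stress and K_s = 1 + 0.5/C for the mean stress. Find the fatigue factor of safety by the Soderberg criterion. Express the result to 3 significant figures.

C = D/d = 59.0/5.3 = 11.1321; K_W = (4C−1)/(4C−4)+0.615/C = 1.1293; K_s = 1+0.5/C = 1.0449
F_a = (F_max−F_min)/2 = 344 N; F_m = (F_max+F_min)/2 = 676 N
τ_a = K_W·8F_aD/(πd³) = 1.1293 × 347.15 = 392.03 MPa
τ_m = K_s·8F_mD/(πd³) = 1.0449 × 682.2 = 712.84 MPa
Soderberg: 1/n_f = τ_a/S_se + τ_m/S_sy = 392.03/511 + 712.84/826 = 0.76718 + 0.86300 = 1.6302
n_f = 1/1.6302 = 0.6134

0.613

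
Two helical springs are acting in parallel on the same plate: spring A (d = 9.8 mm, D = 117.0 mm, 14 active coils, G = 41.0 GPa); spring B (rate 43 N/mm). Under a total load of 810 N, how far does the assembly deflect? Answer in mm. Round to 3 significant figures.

k_A = Gd⁴/(8D³N_a) = (41.0×10³)(9.8⁴)/(8·117.0³·14) = 2.1082 N/mm
Parallel: k_eq = 2.1082 + 43 = 45.108 N/mm
δ = F/k_eq = 810/45.108 = 17.957 mm

18.0 mm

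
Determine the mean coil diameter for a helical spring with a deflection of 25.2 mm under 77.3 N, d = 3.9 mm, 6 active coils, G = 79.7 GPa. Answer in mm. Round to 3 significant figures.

Required rate k = F/δ = 77.3/25.2 = 3.0675 N/mm
D = (Gd⁴/(8N_a·k))^(1/3) = (79.7×10³·3.9⁴/(8·6·3.0675))^(1/3)
  = (125227)^(1/3) = 50.0302 mm

50.0 mm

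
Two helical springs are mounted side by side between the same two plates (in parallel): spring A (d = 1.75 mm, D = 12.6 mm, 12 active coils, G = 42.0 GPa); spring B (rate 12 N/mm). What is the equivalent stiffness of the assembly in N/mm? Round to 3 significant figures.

k_A = Gd⁴/(8D³N_a) = (42.0×10³)(1.75⁴)/(8·12.6³·12) = 2.0513 N/mm
Parallel: k_eq = 2.0513 + 12 = 14.051 N/mm

14.1 N/mm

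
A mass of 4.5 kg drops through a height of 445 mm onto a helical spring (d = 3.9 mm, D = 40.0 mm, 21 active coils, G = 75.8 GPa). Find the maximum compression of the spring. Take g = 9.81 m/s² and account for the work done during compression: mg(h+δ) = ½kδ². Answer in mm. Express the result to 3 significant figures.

185 mm

k = Gd⁴/(8D³N_a) = (75.8×10³)(3.9⁴)/(8·40.0³·21) = 1.6309 N/mm
W = mg = 4.5 × 9.81 = 44.145 N
½kδ² − Wδ − Wh = 0 → δ = (W + √(W² + 2kWh))/k
δ = (44.145 + √(1948.8 + 64078.1))/1.6309 = (44.145 + 256.96)/1.6309 = 184.62 mm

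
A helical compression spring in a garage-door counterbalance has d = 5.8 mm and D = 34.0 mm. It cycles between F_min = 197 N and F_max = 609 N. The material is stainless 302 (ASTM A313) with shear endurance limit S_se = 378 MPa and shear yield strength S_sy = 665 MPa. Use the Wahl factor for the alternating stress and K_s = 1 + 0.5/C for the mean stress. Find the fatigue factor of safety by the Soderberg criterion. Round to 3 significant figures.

1.68

C = D/d = 34.0/5.8 = 5.8621; K_W = (4C−1)/(4C−4)+0.615/C = 1.2592; K_s = 1+0.5/C = 1.0853
F_a = (F_max−F_min)/2 = 206 N; F_m = (F_max+F_min)/2 = 403 N
τ_a = K_W·8F_aD/(πd³) = 1.2592 × 91.412 = 115.1 MPa
τ_m = K_s·8F_mD/(πd³) = 1.0853 × 178.83 = 194.08 MPa
Soderberg: 1/n_f = τ_a/S_se + τ_m/S_sy = 115.1/378 + 194.08/665 = 0.30450 + 0.29185 = 0.59636
n_f = 1/0.59636 = 1.677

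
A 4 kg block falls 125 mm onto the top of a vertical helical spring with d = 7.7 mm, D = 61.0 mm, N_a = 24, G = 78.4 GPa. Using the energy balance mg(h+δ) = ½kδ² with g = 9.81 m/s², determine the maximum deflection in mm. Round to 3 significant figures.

46.1 mm

k = Gd⁴/(8D³N_a) = (78.4×10³)(7.7⁴)/(8·61.0³·24) = 6.3239 N/mm
W = mg = 4 × 9.81 = 39.24 N
½kδ² − Wδ − Wh = 0 → δ = (W + √(W² + 2kWh))/k
δ = (39.24 + √(1539.8 + 62037.9))/6.3239 = (39.24 + 252.15)/6.3239 = 46.077 mm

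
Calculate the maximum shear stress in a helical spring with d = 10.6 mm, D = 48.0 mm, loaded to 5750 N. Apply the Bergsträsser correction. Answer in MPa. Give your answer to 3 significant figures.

785 MPa

Spring index C = D/d = 48.0/10.6 = 4.5283
K_B = (4C+2)/(4C−3) = 20.113/15.113 = 1.3308
τ₀ = 8FD/(πd³) = 8·5750·48.0/(π·10.6³) = 2.208e+06/3741.7 = 590.11 MPa
τ_max = K·τ₀ = 1.3308 × 590.11 = 785.34 MPa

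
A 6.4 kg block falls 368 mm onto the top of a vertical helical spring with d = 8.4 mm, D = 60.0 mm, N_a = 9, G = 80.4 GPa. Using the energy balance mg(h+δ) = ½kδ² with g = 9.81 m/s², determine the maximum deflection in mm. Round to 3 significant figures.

44.9 mm

k = Gd⁴/(8D³N_a) = (80.4×10³)(8.4⁴)/(8·60.0³·9) = 25.739 N/mm
W = mg = 6.4 × 9.81 = 62.784 N
½kδ² − Wδ − Wh = 0 → δ = (W + √(W² + 2kWh))/k
δ = (62.784 + √(3941.8 + 1.18936e+06))/25.739 = (62.784 + 1092.4)/25.739 = 44.881 mm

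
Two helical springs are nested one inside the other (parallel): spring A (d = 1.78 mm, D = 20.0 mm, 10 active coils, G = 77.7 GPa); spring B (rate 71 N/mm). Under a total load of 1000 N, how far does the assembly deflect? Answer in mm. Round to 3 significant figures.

k_A = Gd⁴/(8D³N_a) = (77.7×10³)(1.78⁴)/(8·20.0³·10) = 1.2188 N/mm
Parallel: k_eq = 1.2188 + 71 = 72.219 N/mm
δ = F/k_eq = 1000/72.219 = 13.847 mm

13.8 mm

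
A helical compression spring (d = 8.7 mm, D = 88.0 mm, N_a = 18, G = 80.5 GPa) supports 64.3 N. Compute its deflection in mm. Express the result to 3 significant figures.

13.7 mm

k = Gd⁴/(8D³N_a) = (80.5×10³)(8.7⁴)/(8·88.0³·18) = 4.6996 N/mm
δ = F/k = 64.3 / 4.6996 = 13.682 mm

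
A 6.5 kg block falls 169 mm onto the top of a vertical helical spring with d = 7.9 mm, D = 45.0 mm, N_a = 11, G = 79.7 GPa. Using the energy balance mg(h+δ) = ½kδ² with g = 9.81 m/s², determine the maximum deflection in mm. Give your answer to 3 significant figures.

25.3 mm

k = Gd⁴/(8D³N_a) = (79.7×10³)(7.9⁴)/(8·45.0³·11) = 38.712 N/mm
W = mg = 6.5 × 9.81 = 63.765 N
½kδ² − Wδ − Wh = 0 → δ = (W + √(W² + 2kWh))/k
δ = (63.765 + √(4066 + 834345))/38.712 = (63.765 + 915.65)/38.712 = 25.3 mm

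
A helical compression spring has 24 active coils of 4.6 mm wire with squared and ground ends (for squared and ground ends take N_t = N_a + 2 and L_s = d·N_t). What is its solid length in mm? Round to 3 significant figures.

120 mm

squared and ground ends: N_t = N_a + 2 = 24 + 2 = 26
L_s = d·N_t = 4.6 × 26 = 119.6 mm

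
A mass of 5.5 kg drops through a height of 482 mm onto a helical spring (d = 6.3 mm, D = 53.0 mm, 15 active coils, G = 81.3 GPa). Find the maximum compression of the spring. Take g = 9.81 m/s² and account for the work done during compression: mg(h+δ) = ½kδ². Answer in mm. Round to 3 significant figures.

k = Gd⁴/(8D³N_a) = (81.3×10³)(6.3⁴)/(8·53.0³·15) = 7.1688 N/mm
W = mg = 5.5 × 9.81 = 53.955 N
½kδ² − Wδ − Wh = 0 → δ = (W + √(W² + 2kWh))/k
δ = (53.955 + √(2911.1 + 372866))/7.1688 = (53.955 + 613.01)/7.1688 = 93.037 mm

93.0 mm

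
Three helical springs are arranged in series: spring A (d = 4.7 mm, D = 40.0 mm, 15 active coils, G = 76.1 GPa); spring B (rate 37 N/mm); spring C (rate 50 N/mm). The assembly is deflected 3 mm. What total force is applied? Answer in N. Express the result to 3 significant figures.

k_A = Gd⁴/(8D³N_a) = (76.1×10³)(4.7⁴)/(8·40.0³·15) = 4.8352 N/mm
Series: 1/k_eq = 1/4.8352 + 1/37 + 1/50 = 0.25384; k_eq = 3.9394 N/mm
F = k_eq·δ = 3.9394·3 = 11.818 N

11.8 N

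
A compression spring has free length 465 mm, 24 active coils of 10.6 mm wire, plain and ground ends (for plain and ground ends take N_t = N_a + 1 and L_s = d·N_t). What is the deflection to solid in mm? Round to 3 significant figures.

N_t = 25; L_s = 10.6·25 = 265 mm
δ_solid = L₀ − L_s = 465 − 265 = 200 mm

200 mm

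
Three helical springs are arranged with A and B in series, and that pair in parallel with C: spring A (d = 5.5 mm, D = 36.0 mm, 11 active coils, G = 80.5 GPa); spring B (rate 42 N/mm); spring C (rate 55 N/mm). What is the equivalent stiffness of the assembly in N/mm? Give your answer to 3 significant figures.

k_A = Gd⁴/(8D³N_a) = (80.5×10³)(5.5⁴)/(8·36.0³·11) = 17.941 N/mm
Springs A,B series: k_AB = 1/(1/17.941+1/42) = 12.571 N/mm; parallel with C: k_eq = 12.571+55 = 67.571 N/mm

67.6 N/mm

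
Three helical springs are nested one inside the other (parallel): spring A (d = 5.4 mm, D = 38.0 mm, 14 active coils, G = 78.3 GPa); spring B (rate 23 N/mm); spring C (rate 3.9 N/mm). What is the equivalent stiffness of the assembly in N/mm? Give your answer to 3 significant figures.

37.7 N/mm

k_A = Gd⁴/(8D³N_a) = (78.3×10³)(5.4⁴)/(8·38.0³·14) = 10.833 N/mm
Parallel: k_eq = 10.833 + 23 + 3.9 = 37.733 N/mm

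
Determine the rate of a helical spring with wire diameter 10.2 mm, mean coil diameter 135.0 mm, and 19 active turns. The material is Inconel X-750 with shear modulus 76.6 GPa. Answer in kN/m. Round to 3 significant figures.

k = Gd⁴/(8D³N_a) = (76.6×10³ × 10.2⁴) / (8 × 135.0³ × 19)
  = 8.29143e+08 / 3.73977e+08 = 2.2171 N/mm

2.22 kN/m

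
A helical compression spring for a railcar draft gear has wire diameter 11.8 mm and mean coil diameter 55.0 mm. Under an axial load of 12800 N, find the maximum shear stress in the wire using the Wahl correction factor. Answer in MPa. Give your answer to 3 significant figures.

Spring index C = D/d = 55.0/11.8 = 4.6610
K_W = (4C−1)/(4C−4) + 0.615/C = 17.644/14.644 + 0.1319 = 1.3368
τ₀ = 8FD/(πd³) = 8·12800·55.0/(π·11.8³) = 5.632e+06/5161.7 = 1091.1 MPa
τ_max = K·τ₀ = 1.3368 × 1091.1 = 1458.6 MPa

1460 MPa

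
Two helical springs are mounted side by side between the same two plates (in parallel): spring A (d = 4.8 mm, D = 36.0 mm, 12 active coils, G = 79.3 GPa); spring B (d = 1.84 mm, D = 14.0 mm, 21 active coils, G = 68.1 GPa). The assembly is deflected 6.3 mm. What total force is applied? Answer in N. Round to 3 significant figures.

69.9 N

k_A = Gd⁴/(8D³N_a) = (79.3×10³)(4.8⁴)/(8·36.0³·12) = 9.3985 N/mm
k_B = Gd⁴/(8D³N_a) = (68.1×10³)(1.84⁴)/(8·14.0³·21) = 1.6933 N/mm
Parallel: k_eq = 9.3985 + 1.6933 = 11.092 N/mm
F = k_eq·δ = 11.092·6.3 = 69.878 N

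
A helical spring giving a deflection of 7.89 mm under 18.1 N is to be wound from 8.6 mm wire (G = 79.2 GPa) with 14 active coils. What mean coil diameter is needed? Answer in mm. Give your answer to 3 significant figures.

119 mm

Required rate k = F/δ = 18.1/7.89 = 2.294 N/mm
D = (Gd⁴/(8N_a·k))^(1/3) = (79.2×10³·8.6⁴/(8·14·2.294))^(1/3)
  = (1.68616e+06)^(1/3) = 119.0236 mm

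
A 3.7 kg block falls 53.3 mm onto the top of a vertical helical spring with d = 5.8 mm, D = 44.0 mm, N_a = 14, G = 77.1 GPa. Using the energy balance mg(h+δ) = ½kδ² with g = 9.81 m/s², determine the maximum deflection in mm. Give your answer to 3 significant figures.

k = Gd⁴/(8D³N_a) = (77.1×10³)(5.8⁴)/(8·44.0³·14) = 9.1451 N/mm
W = mg = 3.7 × 9.81 = 36.297 N
½kδ² − Wδ − Wh = 0 → δ = (W + √(W² + 2kWh))/k
δ = (36.297 + √(1317.5 + 35384.9))/9.1451 = (36.297 + 191.58)/9.1451 = 24.918 mm

24.9 mm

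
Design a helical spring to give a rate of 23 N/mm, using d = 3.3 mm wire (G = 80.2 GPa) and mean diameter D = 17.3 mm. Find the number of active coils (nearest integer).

10

N_a = Gd⁴/(8D³k) = (80.2×10³ × 3.3⁴)/(8 × 17.3³ × 23)
    = 9.51109e+06 / 952700 = 9.983 → 10 coils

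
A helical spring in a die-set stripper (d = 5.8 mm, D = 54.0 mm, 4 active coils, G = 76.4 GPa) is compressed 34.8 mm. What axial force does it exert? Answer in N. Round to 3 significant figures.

k = Gd⁴/(8D³N_a) = (76.4×10³)(5.8⁴)/(8·54.0³·4) = 17.158 N/mm
F = k·δ = 17.158 × 34.8 = 597.11 N

597 N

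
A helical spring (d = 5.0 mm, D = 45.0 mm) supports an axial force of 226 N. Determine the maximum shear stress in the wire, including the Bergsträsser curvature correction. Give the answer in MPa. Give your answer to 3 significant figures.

Spring index C = D/d = 45.0/5.0 = 9.0000
K_B = (4C+2)/(4C−3) = 38.000/33.000 = 1.1515
τ₀ = 8FD/(πd³) = 8·226·45.0/(π·5.0³) = 81360/392.7 = 207.18 MPa
τ_max = K·τ₀ = 1.1515 × 207.18 = 238.57 MPa

239 MPa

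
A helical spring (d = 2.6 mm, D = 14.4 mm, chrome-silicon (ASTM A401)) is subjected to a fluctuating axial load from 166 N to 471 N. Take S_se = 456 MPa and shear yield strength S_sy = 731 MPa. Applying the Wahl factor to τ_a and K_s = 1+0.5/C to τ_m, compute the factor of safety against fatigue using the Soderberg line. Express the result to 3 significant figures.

0.531

C = D/d = 14.4/2.6 = 5.5385; K_W = (4C−1)/(4C−4)+0.615/C = 1.2763; K_s = 1+0.5/C = 1.0903
F_a = (F_max−F_min)/2 = 152.5 N; F_m = (F_max+F_min)/2 = 318.5 N
τ_a = K_W·8F_aD/(πd³) = 1.2763 × 318.17 = 406.07 MPa
τ_m = K_s·8F_mD/(πd³) = 1.0903 × 664.5 = 724.48 MPa
Soderberg: 1/n_f = τ_a/S_se + τ_m/S_sy = 406.07/456 + 724.48/731 = 0.89051 + 0.99109 = 1.8816
n_f = 1/1.8816 = 0.5315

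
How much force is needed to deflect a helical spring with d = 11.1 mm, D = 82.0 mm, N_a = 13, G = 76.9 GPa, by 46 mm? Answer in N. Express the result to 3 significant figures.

936 N

k = Gd⁴/(8D³N_a) = (76.9×10³)(11.1⁴)/(8·82.0³·13) = 20.358 N/mm
F = k·δ = 20.358 × 46 = 936.49 N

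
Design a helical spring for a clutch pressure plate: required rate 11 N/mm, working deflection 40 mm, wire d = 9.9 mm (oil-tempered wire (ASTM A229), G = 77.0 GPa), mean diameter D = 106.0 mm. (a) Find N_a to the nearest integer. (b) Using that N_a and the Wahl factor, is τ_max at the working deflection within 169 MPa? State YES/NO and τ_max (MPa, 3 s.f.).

N_a = Gd⁴/(8D³k) = (77.0×10³)(9.9⁴)/(8·106.0³·11) = 7.057 → N_a = 7
Actual rate k = Gd⁴/(8D³·7) = 11.09 N/mm
Working load F = kδ = 11.09·40 = 443.59 N
C = 106.0/9.9 = 10.7071; K_W = (4C−1)/(4C−4)+0.615/C = 1.1347
τ_max = K_W·8FD/(πd³) = 1.1347·123.4 = 140.03 MPa
τ_max ≤ 169 MPa → acceptable

(a) 7 coils; (b) YES, τ_max = 140 MPa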